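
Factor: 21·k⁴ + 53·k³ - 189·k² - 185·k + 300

(3·k + 5)·(7·k - 15)·(k + 4)·(k - 1)

Among the possible rational roots, k = -4 is a root, so (k + 4) is a factor; dividing leaves 21·k³ - 31·k² - 65·k + 75.
Next, k = 1 is a root, so (k - 1) is a factor; dividing leaves 21·k² - 10·k - 75.
The remaining quadratic factors as (7·k - 15)(3·k + 5).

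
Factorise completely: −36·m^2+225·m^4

9·m^2·(5·m+2)·(5·m−2)

Every term has a factor of 9·m^2. Then 25·m^2−4 = (5·m)² − (2)².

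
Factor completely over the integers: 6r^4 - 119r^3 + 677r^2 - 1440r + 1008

Testing divisors of the constant over divisors of the leading coefficient, r = 12 is a root, giving the factor (r - 12) and quotient 6r^3 - 47r^2 + 113r - 84.
Next, r = 7/3 is a root, giving the factor (3r - 7) and quotient 2r^2 - 11r + 12.
The remaining quadratic factors as (2r - 3)(r - 4).

(2r - 3)(3r - 7)(r - 12)(r - 4)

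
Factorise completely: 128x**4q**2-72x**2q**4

8q**2x**2(4x-3q)(4x+3q)

Factor out 8x**2q**2, leaving 16x**2-9q**2, which is a difference of two squares.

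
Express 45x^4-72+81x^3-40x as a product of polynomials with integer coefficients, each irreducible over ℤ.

Group as (45x^4-40x) + (81x^3-72) = 5x(9x^3-8) + 9(9x^3-8).
Both groups share the factor (9x^3-8).

(5x+9)(9x^3-8)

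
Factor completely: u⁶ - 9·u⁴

u⁴·(u + 3)·(u - 3)

Pull out the common factor u⁴, leaving u² - 9.
Recognize a difference of squares with the parts u and 3.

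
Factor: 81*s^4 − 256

(3*s + 4)*(3*s − 4)*(9*s^2 + 16)

Difference of squares twice: with A = 3*s and B = 4, A⁴ − B⁴ = (A² − B²)(A² + B²), and A² − B² factors again.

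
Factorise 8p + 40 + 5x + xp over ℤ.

(p + 5)(x + 8)

Group as (xp + 5x) + (8p + 40) = x(p + 5) + 8(p + 5).
Both groups share the factor (p + 5).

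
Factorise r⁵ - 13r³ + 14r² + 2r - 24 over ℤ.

(r + 1)(r + 4)(r - 3)(r² - 2r + 2)

Among the possible rational roots, r = -1 is a root, giving the factor (r + 1) and quotient r⁴ - r³ - 12r² + 26r - 24.
Then r = 3 is a root, giving the factor (r - 3) and quotient r³ + 2r² - 6r + 8.
Continuing, r = -4 is a root, giving the factor (r + 4) and quotient r² - 2r + 2.
The quadratic r² - 2r + 2 has discriminant -4 < 0 and is irreducible over ℤ.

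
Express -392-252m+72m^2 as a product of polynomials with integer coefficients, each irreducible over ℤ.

Pull out the common factor 4, then factor the remaining trinomial.

4(3m-14)(6m+7)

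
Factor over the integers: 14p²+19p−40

(2p+5)(7p−8)

Need a pair with product 14·(−40) = −560 and sum 19: that's −16 and 35.
Split the middle term: 14p²−16p + 35p−40 = 2p(7p−8) + 5(7p−8).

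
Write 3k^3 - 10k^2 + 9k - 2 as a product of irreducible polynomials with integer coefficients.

(3k - 1)(k - 1)(k - 2)

Testing divisors of the constant over divisors of the leading coefficient, k = 2 is a root, giving the factor (k - 2) and quotient 3k^2 - 4k + 1.
The remaining quadratic factors as (3k - 1)(k - 1).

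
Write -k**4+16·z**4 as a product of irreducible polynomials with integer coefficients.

Difference of squares twice: with A = 2·z and B = k, A⁴ − B⁴ = (A² − B²)(A² + B²), and A² − B² factors again.

(2·z-k)·(2·z+k)·(4·z**2+k**2)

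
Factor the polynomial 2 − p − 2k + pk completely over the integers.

Group as (pk − p) + (−2k + 2) = p(k − 1) − 2(k − 1).
Both groups share the factor (k − 1).

(k − 1)(p − 2)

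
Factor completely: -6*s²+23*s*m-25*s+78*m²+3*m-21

Group: -s*(6*s+13*m+7) + (6*m-3)*(6*s+13*m+7); both groups contain (6*s+13*m+7).

-(s-6*m+3)*(6*s+13*m+7)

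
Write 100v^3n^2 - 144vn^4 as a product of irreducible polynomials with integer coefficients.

4n^2v(5v - 6n)(5v + 6n)

Pull out the common factor 4vn^2; 25v^2 - 36n^2 is a difference of squares.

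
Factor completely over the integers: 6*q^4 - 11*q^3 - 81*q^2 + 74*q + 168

(6*q + 7)*(q + 3)*(q - 2)*(q - 4)

By the rational root theorem, q = -3 is a root, so (q + 3) is a factor; dividing leaves 6*q^3 - 29*q^2 + 6*q + 56.
Continuing, q = 4 is a root, giving the factor (q - 4) and quotient 6*q^2 - 5*q - 14.
The remaining quadratic factors as (6*q + 7)(q - 2).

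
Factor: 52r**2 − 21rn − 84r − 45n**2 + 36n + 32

Group: 4r(13r − 15n − 8) + (3n − 4)(13r − 15n − 8); both groups contain (13r − 15n − 8).

(13r − 15n − 8)(4r + 3n − 4)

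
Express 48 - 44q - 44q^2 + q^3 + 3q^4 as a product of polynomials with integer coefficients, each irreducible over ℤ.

Testing divisors of the constant over divisors of the leading coefficient, q = 2/3 is a root, so (3q - 2) is a factor; dividing leaves q^3 + q^2 - 14q - 24.
Then q = 4 is a root, so (q - 4) is a factor; dividing leaves q^2 + 5q + 6.
The remaining quadratic factors as (q + 2)(q + 3).

(3q - 2)(q + 2)(q + 3)(q - 4)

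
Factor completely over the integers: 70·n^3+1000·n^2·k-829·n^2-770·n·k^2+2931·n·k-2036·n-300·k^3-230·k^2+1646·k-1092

(10·n-10·k+13)·(n+15·k-14)·(7·n+2·k+6)

Group: 7·n·(10·n^2+140·n·k-127·n-150·k^2+335·k-182) + (2·k+6)·(10·n^2+140·n·k-127·n-150·k^2+335·k-182); both groups contain (10·n^2+140·n·k-127·n-150·k^2+335·k-182), so (7·n+2·k+6) is a factor with cofactor 10·n^2+140·n·k-127·n-150·k^2+335·k-182.
The cofactor groups again: 10·n^2+140·n·k-127·n-150·k^2+335·k-182 = n·(10·n-10·k+13) + (15·k-14)·(10·n-10·k+13); both groups contain (10·n-10·k+13), giving (n+15·k-14)·(10·n-10·k+13).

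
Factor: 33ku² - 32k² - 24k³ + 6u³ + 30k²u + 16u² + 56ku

-(4k + u)(6k + 3u + 8)(k - 2u)

Group: 4k(-6k² + 9ku - 8k + 6u² + 16u) + u(-6k² + 9ku - 8k + 6u² + 16u); both groups contain (-6k² + 9ku - 8k + 6u² + 16u), so (4k + u) is a factor with cofactor -6k² + 9ku - 8k + 6u² + 16u.
The cofactor groups again: -6k² + 9ku - 8k + 6u² + 16u = -6k(k - 2u) + (-3u - 8)(k - 2u); both groups contain (k - 2u), giving -(6k + 3u + 8)(k - 2u).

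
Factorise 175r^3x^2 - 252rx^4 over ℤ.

7rx^2(5r + 6x)(5r - 6x)

Factor out 7rx^2, leaving 25r^2 - 36x^2, which is a difference of two squares.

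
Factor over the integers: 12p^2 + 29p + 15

Need a pair with product 12·15 = 180 and sum 29: that's 20 and 9.
Split the middle term: 12p^2 + 20p + 9p + 15 = 4p(3p + 5) + 3(3p + 5).

(3p + 5)(4p + 3)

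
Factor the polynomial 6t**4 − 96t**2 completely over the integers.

Every term has a factor of 6t**2. Then t**2 − 16 = (t)² − (4)².

6t**2(t + 4)(t − 4)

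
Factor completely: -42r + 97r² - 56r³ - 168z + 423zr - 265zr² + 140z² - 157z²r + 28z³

Group: z(28z² + 39zr - 28z + 8r² - 7r) + (-7r + 6)(28z² + 39zr - 28z + 8r² - 7r); both groups contain (28z² + 39zr - 28z + 8r² - 7r), so (z - 7r + 6) is a factor with cofactor 28z² + 39zr - 28z + 8r² - 7r.
The cofactor groups again: 28z² + 39zr - 28z + 8r² - 7r = 7z(4z + r) + (8r - 7)(4z + r); both groups contain (4z + r), giving (7z + 8r - 7)(4z + r).

(z - 7r + 6)(7z + 8r - 7)(4z + r)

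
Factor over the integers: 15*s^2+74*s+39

Need a pair with product 15·39 = 585 and sum 74: that's 9 and 65.
Split the middle term: 15*s^2+9*s + 65*s+39 = 3*s*(5*s+3) + 13*(5*s+3).

(3*s+13)*(5*s+3)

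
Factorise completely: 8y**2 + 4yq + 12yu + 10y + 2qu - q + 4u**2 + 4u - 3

Group: 2y(4y + 2u - 1) + (q + 2u + 3)(4y + 2u - 1); both groups contain (4y + 2u - 1).

(4y + 2u - 1)(2y + q + 2u + 3)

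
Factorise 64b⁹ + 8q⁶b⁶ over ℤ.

Factor out 8b⁶ first: what remains is q⁶ + 8b³.
Recognize a sum of cubes with the parts q² and 2b.

8b⁶(q² + 2b)(q⁴ - 2q²b + 4b²)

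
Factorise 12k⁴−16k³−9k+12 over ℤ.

Group as (12k⁴−9k) + (−16k³+12) = 3k(4k³−3) − 4(4k³−3).
Both groups share the factor (4k³−3).

(3k−4)(4k³−3)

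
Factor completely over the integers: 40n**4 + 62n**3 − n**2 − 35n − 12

Among the possible rational roots, n = −1/2 is a root, giving the factor (2n + 1) and quotient 20n**3 + 21n**2 − 11n − 12.
Then n = −1 is a root, so (n + 1) divides it; the quotient is 20n**2 + n − 12.
The remaining quadratic factors as (5n + 4)(4n − 3).

(2n + 1)(4n − 3)(5n + 4)(n + 1)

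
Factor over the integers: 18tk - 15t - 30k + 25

(3t - 5)(6k - 5)

Group as (18tk - 15t) + (-30k + 25) = 3t(6k - 5) - 5(6k - 5).
Both groups share the factor (6k - 5).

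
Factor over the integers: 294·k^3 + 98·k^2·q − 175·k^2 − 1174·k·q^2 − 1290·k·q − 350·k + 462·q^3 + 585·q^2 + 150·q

Group: 7·k·(42·k^2 + 80·k·q + 35·k − 42·q^2 − 15·q) + (−11·q − 10)·(42·k^2 + 80·k·q + 35·k − 42·q^2 − 15·q); both groups contain (42·k^2 + 80·k·q + 35·k − 42·q^2 − 15·q), so (7·k − 11·q − 10) is a factor with cofactor 42·k^2 + 80·k·q + 35·k − 42·q^2 − 15·q.
The cofactor groups again: 42·k^2 + 80·k·q + 35·k − 42·q^2 − 15·q = 6·k·(7·k − 3·q) + (14·q + 5)·(7·k − 3·q); both groups contain (7·k − 3·q), giving (6·k + 14·q + 5)·(7·k − 3·q).

(6·k + 14·q + 5)·(7·k − 11·q − 10)·(7·k − 3·q)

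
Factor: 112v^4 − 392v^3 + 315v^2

7v^2(4v − 5)(4v − 9)

Pull out the common factor 7v^2, then factor the remaining trinomial.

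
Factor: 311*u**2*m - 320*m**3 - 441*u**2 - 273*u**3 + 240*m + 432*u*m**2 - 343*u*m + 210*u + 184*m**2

Group: 13*u*(-21*u**2 + 11*u*m - 42*u + 40*m**2 - 48*m) + (-8*m - 5)*(-21*u**2 + 11*u*m - 42*u + 40*m**2 - 48*m); both groups contain (-21*u**2 + 11*u*m - 42*u + 40*m**2 - 48*m), so (13*u - 8*m - 5) is a factor with cofactor -21*u**2 + 11*u*m - 42*u + 40*m**2 - 48*m.
The cofactor groups again: -21*u**2 + 11*u*m - 42*u + 40*m**2 - 48*m = -3*u*(7*u + 8*m) + (5*m - 6)*(7*u + 8*m); both groups contain (7*u + 8*m), giving -(3*u - 5*m + 6)*(7*u + 8*m).

-(3*u - 5*m + 6)*(13*u - 8*m - 5)*(7*u + 8*m)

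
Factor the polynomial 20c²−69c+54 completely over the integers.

Need a pair with product 20·54 = 1080 and sum −69: that's −45 and −24.
Split the middle term: 20c²−45c − 24c+54 = 5c(4c−9) − 6(4c−9).

(4c−9)(5c−6)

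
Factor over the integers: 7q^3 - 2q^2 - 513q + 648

Among the possible rational roots, q = -9 is a root, so (q + 9) is a factor; dividing leaves 7q^2 - 65q + 72.
The remaining quadratic factors as (q - 8)(7q - 9).

(7q - 9)(q + 9)(q - 8)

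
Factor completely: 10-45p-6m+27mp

(3m-5)(9p-2)

Group as (27mp-6m) + (-45p+10) = 3m(9p-2) - 5(9p-2).
Both groups share the factor (9p-2).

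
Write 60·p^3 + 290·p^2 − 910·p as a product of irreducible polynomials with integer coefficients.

Pull out the common factor 10·p, then factor the remaining trinomial.

10·p·(6·p − 13)·(p + 7)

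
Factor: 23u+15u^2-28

(3u+7)(5u-4)

Need a pair with product 15·(-28) = -420 and sum 23: that's 35 and -12.
Split the middle term: 15u^2+35u - 12u-28 = 5u(3u+7) - 4(3u+7).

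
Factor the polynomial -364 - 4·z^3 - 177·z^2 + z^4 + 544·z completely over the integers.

(z + 13)·(z - 1)·(z - 14)·(z - 2)

Trying the rational-root candidates, z = 2 is a root, so (z - 2) divides it; the quotient is z^3 - 2·z^2 - 181·z + 182.
Next, z = 1 is a root, so (z - 1) divides it; the quotient is z^2 - z - 182.
The remaining quadratic factors as (z - 14)(z + 13).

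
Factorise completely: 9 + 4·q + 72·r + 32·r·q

Group as (32·r·q + 72·r) + (4·q + 9) = 8·r·(4·q + 9) + (4·q + 9).
Both groups share the factor (4·q + 9).

(4·q + 9)·(8·r + 1)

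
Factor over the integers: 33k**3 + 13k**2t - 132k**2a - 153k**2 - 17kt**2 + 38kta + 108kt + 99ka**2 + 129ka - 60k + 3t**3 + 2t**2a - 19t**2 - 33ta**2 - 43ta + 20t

Group: k(33k**2 - 20kt - 33ka + 12k + 3t**2 + 11ta - 4t) + (t - 3a - 5)(33k**2 - 20kt - 33ka + 12k + 3t**2 + 11ta - 4t); both groups contain (33k**2 - 20kt - 33ka + 12k + 3t**2 + 11ta - 4t), so (k + t - 3a - 5) is a factor with cofactor 33k**2 - 20kt - 33ka + 12k + 3t**2 + 11ta - 4t.
The cofactor groups again: 33k**2 - 20kt - 33ka + 12k + 3t**2 + 11ta - 4t = 11k(3k - t) + (-3t - 11a + 4)(3k - t); both groups contain (3k - t), giving (11k - 3t - 11a + 4)(3k - t).

(11k - 3t - 11a + 4)(k + t - 3a - 5)(3k - t)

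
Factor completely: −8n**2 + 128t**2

8(4t − n)(4t + n)

Every term has a factor of 8. Then 16t**2 − n**2 = (4t)² − (n)².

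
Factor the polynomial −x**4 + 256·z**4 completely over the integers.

(4·z)⁴ − (x)⁴ = ((4·z)² − (x)²)((4·z)² + (x)²); the first factor splits again, the second (16·z**2 + x**2) is irreducible.

(4·z − x)·(4·z + x)·(16·z**2 + x**2)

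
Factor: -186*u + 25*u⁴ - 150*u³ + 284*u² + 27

(5*u - 1)*(5*u - 9)*(u - 1)*(u - 3)

Among the possible rational roots, u = 3 is a root, so (u - 3) is a factor; dividing leaves 25*u³ - 75*u² + 59*u - 9.
Then u = 1 is a root, so (u - 1) divides it; the quotient is 25*u² - 50*u + 9.
The remaining quadratic factors as (5*u - 1)(5*u - 9).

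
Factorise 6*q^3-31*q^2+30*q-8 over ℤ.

(2*q-1)*(3*q-2)*(q-4)

Trying the rational-root candidates, q = 1/2 is a root, giving the factor (2*q-1) and quotient 3*q^2-14*q+8.
The remaining quadratic factors as (3*q-2)(q-4).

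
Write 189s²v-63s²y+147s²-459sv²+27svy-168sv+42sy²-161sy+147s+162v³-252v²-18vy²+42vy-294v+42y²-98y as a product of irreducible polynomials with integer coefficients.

(3s-6v-2y)(7s-3v+7)(9v-3y+7)

Group: 9v(21s²-51sv-14sy+21s+18v²+6vy-42v-14y) + (-3y+7)(21s²-51sv-14sy+21s+18v²+6vy-42v-14y); both groups contain (21s²-51sv-14sy+21s+18v²+6vy-42v-14y), so (9v-3y+7) is a factor with cofactor 21s²-51sv-14sy+21s+18v²+6vy-42v-14y.
The cofactor groups again: 21s²-51sv-14sy+21s+18v²+6vy-42v-14y = 7s(3s-6v-2y) + (-3v+7)(3s-6v-2y); both groups contain (3s-6v-2y), giving (7s-3v+7)(3s-6v-2y).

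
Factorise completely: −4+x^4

(x^2+2)*(x^2−2)

Substitute u = x^2 to get a quadratic in u, then factor.
x^2+2 is irreducible over ℤ (always positive, so no real roots).
x^2−2 is irreducible over ℤ (2 is not a perfect square).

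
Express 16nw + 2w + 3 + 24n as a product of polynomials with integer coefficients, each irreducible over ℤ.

(2w + 3)(8n + 1)

Group as (16nw + 24n) + (2w + 3) = 8n(2w + 3) + (2w + 3).
Both groups share the factor (2w + 3).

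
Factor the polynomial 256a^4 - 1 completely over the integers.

(4a)⁴ − (1)⁴ = ((4a)² − (1)²)((4a)² + (1)²); the first factor splits again, the second (16a^2 + 1) is irreducible.

(4a + 1)(4a - 1)(16a^2 + 1)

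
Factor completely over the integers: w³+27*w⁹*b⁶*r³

Pull out the common factor w³, leaving 27*w⁶*b⁶*r³+1.
Recognize a sum of cubes with the parts 3*w²*b²*r and 1.

w³*(3*w²*b²*r+1)*(9*w⁴*b⁴*r²−3*w²*b²*r+1)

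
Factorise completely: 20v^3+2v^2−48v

2v(2v−3)(5v+8)

Pull out the common factor 2v, then factor the remaining trinomial.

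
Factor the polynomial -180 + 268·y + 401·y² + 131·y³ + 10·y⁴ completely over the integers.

(2·y + 5)·(5·y - 2)·(y + 2)·(y + 9)

Among the possible rational roots, y = -2 is a root, giving the factor (y + 2) and quotient 10·y³ + 111·y² + 179·y - 90.
Continuing, y = 2/5 is a root, so (5·y - 2) divides it; the quotient is 2·y² + 23·y + 45.
The remaining quadratic factors as (y + 9)(2·y + 5).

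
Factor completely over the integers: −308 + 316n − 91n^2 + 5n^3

(5n − 11)(n − 14)(n − 2)

By the rational root theorem, n = 2 is a root, so (n − 2) is a factor; dividing leaves 5n^2 − 81n + 154.
The remaining quadratic factors as (n − 14)(5n − 11).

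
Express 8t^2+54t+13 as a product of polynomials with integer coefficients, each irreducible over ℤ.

Need a pair with product 8·13 = 104 and sum 54: that's 2 and 52.
Split the middle term: 8t^2+2t + 52t+13 = 2t(4t+1) + 13(4t+1).

(2t+13)(4t+1)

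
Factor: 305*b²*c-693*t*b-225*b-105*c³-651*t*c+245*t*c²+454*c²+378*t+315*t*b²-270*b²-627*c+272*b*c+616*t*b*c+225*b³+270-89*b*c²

Group: 5*b*(63*t*b+35*t*c-63*t+45*b²-2*b*c-15*c²+52*c-45) + (7*c-6)*(63*t*b+35*t*c-63*t+45*b²-2*b*c-15*c²+52*c-45); both groups contain (63*t*b+35*t*c-63*t+45*b²-2*b*c-15*c²+52*c-45), so (5*b+7*c-6) is a factor with cofactor 63*t*b+35*t*c-63*t+45*b²-2*b*c-15*c²+52*c-45.
The cofactor groups again: 63*t*b+35*t*c-63*t+45*b²-2*b*c-15*c²+52*c-45 = 7*t*(9*b+5*c-9) + (5*b-3*c+5)*(9*b+5*c-9); both groups contain (9*b+5*c-9), giving (7*t+5*b-3*c+5)*(9*b+5*c-9).

(5*b+7*c-6)*(7*t+5*b-3*c+5)*(9*b+5*c-9)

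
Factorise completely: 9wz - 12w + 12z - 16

Group as (9wz - 12w) + (12z - 16) = 3w(3z - 4) + 4(3z - 4).
Both groups share the factor (3z - 4).

(3w + 4)(3z - 4)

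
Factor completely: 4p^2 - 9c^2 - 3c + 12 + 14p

Group: -3c(3c + 2p + 4) + (2p + 3)(3c + 2p + 4); both groups contain (3c + 2p + 4).

-(3c + 2p + 4)(3c - 2p - 3)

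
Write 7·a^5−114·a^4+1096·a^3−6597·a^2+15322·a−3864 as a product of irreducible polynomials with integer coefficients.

(7·a−2)·(a−4)·(a−7)·(a^2−5·a+69)

By the rational root theorem, a = 2/7 is a root, so (7·a−2) divides it; the quotient is a^4−16·a^3+152·a^2−899·a+1932.
Then a = 7 is a root, so (a−7) is a factor; dividing leaves a^3−9·a^2+89·a−276.
Continuing, a = 4 is a root, so (a−4) is a factor; dividing leaves a^2−5·a+69.
The quadratic a^2−5·a+69 has discriminant −251 < 0 and is irreducible over ℤ.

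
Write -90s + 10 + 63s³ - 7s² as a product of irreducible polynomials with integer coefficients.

Group as (63s³ - 90s) + (-7s² + 10) = 9s(7s² - 10) - (7s² - 10).
Both groups share the factor (7s² - 10).

(9s - 1)(7s² - 10)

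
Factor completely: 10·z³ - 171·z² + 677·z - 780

(2·z - 5)·(5·z - 13)·(z - 12)

By the rational root theorem, z = 13/5 is a root, giving the factor (5·z - 13) and quotient 2·z² - 29·z + 60.
The remaining quadratic factors as (2·z - 5)(z - 12).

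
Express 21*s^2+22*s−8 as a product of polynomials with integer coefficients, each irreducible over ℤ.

Need a pair with product 21·(−8) = −168 and sum 22: that's −6 and 28.
Split the middle term: 21*s^2−6*s + 28*s−8 = 3*s*(7*s−2) + 4*(7*s−2).

(3*s+4)*(7*s−2)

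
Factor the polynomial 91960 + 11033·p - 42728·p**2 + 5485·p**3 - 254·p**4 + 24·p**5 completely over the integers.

Among the possible rational roots, p = -5/4 is a root, so (4·p + 5) divides it; the quotient is 6·p**4 - 71·p**3 + 1460·p**2 - 12507·p + 18392.
Next, p = 8 is a root, so (p - 8) divides it; the quotient is 6·p**3 - 23·p**2 + 1276·p - 2299.
Continuing, p = 11/6 is a root, so (6·p - 11) divides it; the quotient is p**2 - 2·p + 209.
The quadratic p**2 - 2·p + 209 has discriminant -832 < 0 and is irreducible over ℤ.

(4·p + 5)·(6·p - 11)·(p - 8)·(p**2 - 2·p + 209)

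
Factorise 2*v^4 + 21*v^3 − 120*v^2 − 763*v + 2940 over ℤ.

(2*v − 7)*(v + 12)*(v + 7)*(v − 5)

Trying the rational-root candidates, v = 5 is a root, so (v − 5) divides it; the quotient is 2*v^3 + 31*v^2 + 35*v − 588.
Continuing, v = −7 is a root, so (v + 7) is a factor; dividing leaves 2*v^2 + 17*v − 84.
The remaining quadratic factors as (2*v − 7)(v + 12).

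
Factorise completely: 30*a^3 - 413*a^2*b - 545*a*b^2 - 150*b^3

(5*a + 2*b)*(6*a + 5*b)*(a - 15*b)

Group: 5*a*(6*a^2 - 85*a*b - 75*b^2) + 2*b*(6*a^2 - 85*a*b - 75*b^2); both groups contain (6*a^2 - 85*a*b - 75*b^2), so (5*a + 2*b) is a factor with cofactor 6*a^2 - 85*a*b - 75*b^2.
The cofactor groups again: 6*a^2 - 85*a*b - 75*b^2 = a*(6*a + 5*b) - 15*b*(6*a + 5*b); both groups contain (6*a + 5*b), giving (a - 15*b)*(6*a + 5*b).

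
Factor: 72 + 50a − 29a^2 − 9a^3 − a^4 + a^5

(a + 1)(a − 2)(a − 4)(a^2 + 4a + 9)

By the rational root theorem, a = −1 is a root, so (a + 1) is a factor; dividing leaves a^4 − 2a^3 − 7a^2 − 22a + 72.
Then a = 4 is a root, so (a − 4) is a factor; dividing leaves a^3 + 2a^2 + a − 18.
Then a = 2 is a root, so (a − 2) is a factor; dividing leaves a^2 + 4a + 9.
The quadratic a^2 + 4a + 9 has discriminant −20 < 0 and is irreducible over ℤ.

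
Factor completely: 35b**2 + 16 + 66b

Need a pair with product 35·16 = 560 and sum 66: that's 56 and 10.
Split the middle term: 35b**2 + 56b + 10b + 16 = 7b(5b + 8) + 2(5b + 8).

(5b + 8)(7b + 2)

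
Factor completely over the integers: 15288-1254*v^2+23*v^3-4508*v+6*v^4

(6*v-13)*(v+14)*(v+6)*(v-14)

Testing divisors of the constant over divisors of the leading coefficient, v = 14 is a root, so (v-14) is a factor; dividing leaves 6*v^3+107*v^2+244*v-1092.
Continuing, v = -6 is a root, so (v+6) divides it; the quotient is 6*v^2+71*v-182.
The remaining quadratic factors as (v+14)(6*v-13).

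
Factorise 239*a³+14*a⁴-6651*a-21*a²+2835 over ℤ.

(2*a-9)*(7*a-3)*(a+15)*(a+7)

Among the possible rational roots, a = -7 is a root, giving the factor (a+7) and quotient 14*a³+141*a²-1008*a+405.
Then a = 9/2 is a root, so (2*a-9) divides it; the quotient is 7*a²+102*a-45.
The remaining quadratic factors as (a+15)(7*a-3).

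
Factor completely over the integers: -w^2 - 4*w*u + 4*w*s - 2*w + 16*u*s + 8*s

Group: -w*(w + 4*u + 2) + 4*s*(w + 4*u + 2); both groups contain (w + 4*u + 2).

-(w - 4*s)*(w + 4*u + 2)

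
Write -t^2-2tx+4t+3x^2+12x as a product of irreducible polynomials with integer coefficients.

-(t+3x)(t-x-4)

Group: -t(t-x-4) - 3x(t-x-4); both groups contain (t-x-4).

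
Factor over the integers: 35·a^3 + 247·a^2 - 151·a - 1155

Trying the rational-root candidates, a = 15/7 is a root, so (7·a - 15) is a factor; dividing leaves 5·a^2 + 46·a + 77.
The remaining quadratic factors as (5·a + 11)(a + 7).

(5·a + 11)·(7·a - 15)·(a + 7)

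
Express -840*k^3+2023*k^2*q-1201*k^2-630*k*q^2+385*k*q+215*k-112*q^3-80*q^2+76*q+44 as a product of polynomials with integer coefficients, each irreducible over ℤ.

Group: 7*k*(-120*k^2+49*k*q+17*k+8*q^2+12*q+4) + (-14*q+11)*(-120*k^2+49*k*q+17*k+8*q^2+12*q+4); both groups contain (-120*k^2+49*k*q+17*k+8*q^2+12*q+4), so (7*k-14*q+11) is a factor with cofactor -120*k^2+49*k*q+17*k+8*q^2+12*q+4.
The cofactor groups again: -120*k^2+49*k*q+17*k+8*q^2+12*q+4 = -15*k*(8*k+q+1) + (8*q+4)*(8*k+q+1); both groups contain (8*k+q+1), giving -(15*k-8*q-4)*(8*k+q+1).

-(15*k-8*q-4)*(7*k-14*q+11)*(8*k+q+1)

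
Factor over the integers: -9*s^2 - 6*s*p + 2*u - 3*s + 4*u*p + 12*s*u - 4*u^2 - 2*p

-(3*s - 2*u + 2*p)*(3*s - 2*u + 1)

Group: -3*s*(3*s - 2*u + 1) + (2*u - 2*p)*(3*s - 2*u + 1); both groups contain (3*s - 2*u + 1).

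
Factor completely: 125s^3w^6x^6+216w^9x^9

w^6x^6(5s+6wx)(25s^2-30swx+36w^2x^2)

Pull out the common factor w^6x^6, leaving 125s^3+216w^3x^3.
Recognize a sum of cubes with the parts 5s and 6wx.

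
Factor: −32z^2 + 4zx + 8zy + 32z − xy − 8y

Group: −8z(4z − y) + (x + 8)(4z − y); both groups contain (4z − y).

−(8z − x − 8)(4z − y)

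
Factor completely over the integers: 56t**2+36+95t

Need a pair with product 56·36 = 2016 and sum 95: that's 63 and 32.
Split the middle term: 56t**2+63t + 32t+36 = 7t(8t+9) + 4(8t+9).

(7t+4)(8t+9)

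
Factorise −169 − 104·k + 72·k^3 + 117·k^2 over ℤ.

Group as (72·k^3 − 104·k) + (117·k^2 − 169) = 8·k·(9·k^2 − 13) + 13·(9·k^2 − 13).
Both groups share the factor (9·k^2 − 13).

(8·k + 13)·(9·k^2 − 13)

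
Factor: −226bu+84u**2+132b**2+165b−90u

(11b−6u)(12b−14u+15)

Group: 12b(11b−6u) + (−14u+15)(11b−6u); both groups contain (11b−6u).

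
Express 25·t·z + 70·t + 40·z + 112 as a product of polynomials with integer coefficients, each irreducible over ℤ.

(5·t + 8)·(5·z + 14)

Group as (25·t·z + 70·t) + (40·z + 112) = 5·t·(5·z + 14) + 8·(5·z + 14).
Both groups share the factor (5·z + 14).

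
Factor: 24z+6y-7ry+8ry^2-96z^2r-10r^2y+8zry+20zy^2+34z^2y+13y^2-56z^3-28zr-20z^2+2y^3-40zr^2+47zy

-(2z+2r-2y-1)(7z+5r+y+6)(4z+y)

Group: 2z(-28z^2-20zr-11zy-24z-5ry-y^2-6y) + (2r-2y-1)(-28z^2-20zr-11zy-24z-5ry-y^2-6y); both groups contain (-28z^2-20zr-11zy-24z-5ry-y^2-6y), so (2z+2r-2y-1) is a factor with cofactor -28z^2-20zr-11zy-24z-5ry-y^2-6y.
The cofactor groups again: -28z^2-20zr-11zy-24z-5ry-y^2-6y = -4z(7z+5r+y+6) - y(7z+5r+y+6); both groups contain (7z+5r+y+6), giving -(4z+y)(7z+5r+y+6).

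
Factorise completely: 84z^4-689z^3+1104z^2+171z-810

Testing divisors of the constant over divisors of the leading coefficient, z = 5/3 is a root, giving the factor (3z-5) and quotient 28z^3-183z^2+63z+162.
Then z = -3/4 is a root, so (4z+3) is a factor; dividing leaves 7z^2-51z+54.
The remaining quadratic factors as (z-6)(7z-9).

(3z-5)(4z+3)(7z-9)(z-6)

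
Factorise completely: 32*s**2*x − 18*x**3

Pull out the common factor 2*x; 16*s**2 − 9*x**2 is a difference of squares.

2*x*(4*s + 3*x)*(4*s − 3*x)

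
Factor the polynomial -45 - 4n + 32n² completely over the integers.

Need a pair with product 32·(-45) = -1440 and sum -4: that's -40 and 36.
Split the middle term: 32n² - 40n + 36n - 45 = 8n(4n - 5) + 9(4n - 5).

(4n - 5)(8n + 9)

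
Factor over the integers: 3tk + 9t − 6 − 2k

(3t − 2)(k + 3)

Group as (3tk + 9t) + (−2k − 6) = 3t(k + 3) − 2(k + 3).
Both groups share the factor (k + 3).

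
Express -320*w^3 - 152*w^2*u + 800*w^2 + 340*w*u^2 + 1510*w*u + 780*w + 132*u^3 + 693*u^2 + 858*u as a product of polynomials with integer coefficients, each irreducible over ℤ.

-(4*w - 4*u - 13)*(10*w + 11*u)*(8*w + 3*u + 6)

Group: 10*w*(-32*w^2 + 20*w*u + 80*w + 12*u^2 + 63*u + 78) + 11*u*(-32*w^2 + 20*w*u + 80*w + 12*u^2 + 63*u + 78); both groups contain (-32*w^2 + 20*w*u + 80*w + 12*u^2 + 63*u + 78), so (10*w + 11*u) is a factor with cofactor -32*w^2 + 20*w*u + 80*w + 12*u^2 + 63*u + 78.
The cofactor groups again: -32*w^2 + 20*w*u + 80*w + 12*u^2 + 63*u + 78 = -8*w*(4*w - 4*u - 13) + (-3*u - 6)*(4*w - 4*u - 13); both groups contain (4*w - 4*u - 13), giving -(8*w + 3*u + 6)*(4*w - 4*u - 13).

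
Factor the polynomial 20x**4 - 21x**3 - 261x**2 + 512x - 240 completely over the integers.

Among the possible rational roots, x = 3 is a root, so (x - 3) divides it; the quotient is 20x**3 + 39x**2 - 144x + 80.
Then x = -4 is a root, so (x + 4) is a factor; dividing leaves 20x**2 - 41x + 20.
The remaining quadratic factors as (4x - 5)(5x - 4).

(4x - 5)(5x - 4)(x + 4)(x - 3)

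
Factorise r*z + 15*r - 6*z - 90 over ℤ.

Group as (r*z + 15*r) + (-6*z - 90) = r*(z + 15) - 6*(z + 15).
Both groups share the factor (z + 15).

(r - 6)*(z + 15)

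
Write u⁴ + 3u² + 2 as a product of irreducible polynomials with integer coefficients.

Substitute w = u² to get a quadratic in w, then factor.
u² + 2 is irreducible over ℤ (always positive, so no real roots).
u² + 1 is irreducible over ℤ (sum of squares).

(u² + 1)(u² + 2)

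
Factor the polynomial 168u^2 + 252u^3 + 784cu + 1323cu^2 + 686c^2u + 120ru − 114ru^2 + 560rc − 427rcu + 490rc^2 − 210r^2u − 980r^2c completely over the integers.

Group: 14c(−70r^2 + 35rc − 38ru + 40r + 49cu + 84u^2 + 56u) + 3u(−70r^2 + 35rc − 38ru + 40r + 49cu + 84u^2 + 56u); both groups contain (−70r^2 + 35rc − 38ru + 40r + 49cu + 84u^2 + 56u), so (14c + 3u) is a factor with cofactor −70r^2 + 35rc − 38ru + 40r + 49cu + 84u^2 + 56u.
The cofactor groups again: −70r^2 + 35rc − 38ru + 40r + 49cu + 84u^2 + 56u = −14r(5r + 7u) + (7c + 12u + 8)(5r + 7u); both groups contain (5r + 7u), giving −(14r − 7c − 12u − 8)(5r + 7u).

−(14r − 7c − 12u − 8)(14c + 3u)(5r + 7u)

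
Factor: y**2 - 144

Two integers with product -144 and sum 0 are 12 and -12.

(y + 12)·(y - 12)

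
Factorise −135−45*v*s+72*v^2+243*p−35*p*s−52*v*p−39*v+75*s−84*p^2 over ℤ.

(8*v−12*p−5*s+9)*(9*v+7*p−15)

Group: 8*v*(9*v+7*p−15) + (−12*p−5*s+9)*(9*v+7*p−15); both groups contain (9*v+7*p−15).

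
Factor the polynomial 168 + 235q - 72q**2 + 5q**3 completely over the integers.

Among the possible rational roots, q = -3/5 is a root, giving the factor (5q + 3) and quotient q**2 - 15q + 56.
The remaining quadratic factors as (q - 8)(q - 7).

(5q + 3)(q - 7)(q - 8)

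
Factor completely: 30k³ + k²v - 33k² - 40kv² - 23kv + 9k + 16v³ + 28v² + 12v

Group: 5k(6k² + 5kv - 3k - 4v² - 4v) + (-4v - 3)(6k² + 5kv - 3k - 4v² - 4v); both groups contain (6k² + 5kv - 3k - 4v² - 4v), so (5k - 4v - 3) is a factor with cofactor 6k² + 5kv - 3k - 4v² - 4v.
The cofactor groups again: 6k² + 5kv - 3k - 4v² - 4v = 2k(3k + 4v) + (-v - 1)(3k + 4v); both groups contain (3k + 4v), giving (2k - v - 1)(3k + 4v).

(2k - v - 1)(3k + 4v)(5k - 4v - 3)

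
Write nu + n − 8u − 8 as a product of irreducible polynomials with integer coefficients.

Group as (nu + n) + (−8u − 8) = n(u + 1) − 8(u + 1).
Both groups share the factor (u + 1).

(n − 8)(u + 1)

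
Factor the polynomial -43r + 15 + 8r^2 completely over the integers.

(8r - 3)(r - 5)

Need a pair with product 8·15 = 120 and sum -43: that's -3 and -40.
Split the middle term: 8r^2 - 3r - 40r + 15 = r(8r - 3) - 5(8r - 3).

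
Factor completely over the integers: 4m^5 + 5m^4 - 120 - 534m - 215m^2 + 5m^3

By the rational root theorem, m = -2 is a root, so (m + 2) is a factor; dividing leaves 4m^4 - 3m^3 + 11m^2 - 237m - 60.
Then m = 4 is a root, so (m - 4) is a factor; dividing leaves 4m^3 + 13m^2 + 63m + 15.
Then m = -1/4 is a root, giving the factor (4m + 1) and quotient m^2 + 3m + 15.
The quadratic m^2 + 3m + 15 has discriminant -51 < 0 and is irreducible over ℤ.

(4m + 1)(m + 2)(m - 4)(m^2 + 3m + 15)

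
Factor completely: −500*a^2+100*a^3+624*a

Pull out the common factor 4*a, then factor the remaining trinomial.

4*a*(5*a−12)*(5*a−13)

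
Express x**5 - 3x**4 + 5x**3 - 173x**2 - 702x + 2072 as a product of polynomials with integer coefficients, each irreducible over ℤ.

Testing divisors of the constant over divisors of the leading coefficient, x = 2 is a root, so (x - 2) is a factor; dividing leaves x**4 - x**3 + 3x**2 - 167x - 1036.
Continuing, x = 7 is a root, so (x - 7) divides it; the quotient is x**3 + 6x**2 + 45x + 148.
Then x = -4 is a root, so (x + 4) divides it; the quotient is x**2 + 2x + 37.
The quadratic x**2 + 2x + 37 has discriminant -144 < 0 and is irreducible over ℤ.

(x + 4)(x - 2)(x - 7)(x**2 + 2x + 37)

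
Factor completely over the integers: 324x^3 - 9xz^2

9x(6x + z)(6x - z)

Factor out 9x, leaving 36x^2 - z^2, which is a difference of two squares.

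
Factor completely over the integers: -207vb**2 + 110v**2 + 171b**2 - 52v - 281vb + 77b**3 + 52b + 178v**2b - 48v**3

Group: 6v(-8v**2 + 15vb + 13v - 7b**2 - 13b) + (-11b - 4)(-8v**2 + 15vb + 13v - 7b**2 - 13b); both groups contain (-8v**2 + 15vb + 13v - 7b**2 - 13b), so (6v - 11b - 4) is a factor with cofactor -8v**2 + 15vb + 13v - 7b**2 - 13b.
The cofactor groups again: -8v**2 + 15vb + 13v - 7b**2 - 13b = -v(8v - 7b - 13) + b(8v - 7b - 13); both groups contain (8v - 7b - 13), giving -(v - b)(8v - 7b - 13).

-(6v - 11b - 4)(8v - 7b - 13)(v - b)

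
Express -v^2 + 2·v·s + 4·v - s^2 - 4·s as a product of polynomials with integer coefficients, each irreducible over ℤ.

-(v - s)·(v - s - 4)

Group: -v·(v - s) + (s + 4)·(v - s); both groups contain (v - s).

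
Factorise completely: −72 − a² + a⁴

(a + 3)·(a − 3)·(a² + 8)

Substitute u = a² to get a quadratic in u, then factor.
a² − 9 is a difference of squares.
a² + 8 is irreducible over ℤ (always positive, so no real roots).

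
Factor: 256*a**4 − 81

Difference of squares twice: with A = 4*a and B = 3, A⁴ − B⁴ = (A² − B²)(A² + B²), and A² − B² factors again.

(4*a + 3)*(4*a − 3)*(16*a**2 + 9)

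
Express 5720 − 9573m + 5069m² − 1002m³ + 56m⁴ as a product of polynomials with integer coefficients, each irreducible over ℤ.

Testing divisors of the constant over divisors of the leading coefficient, m = 11 is a root, so (m − 11) is a factor; dividing leaves 56m³ − 386m² + 823m − 520.
Next, m = 8/7 is a root, so (7m − 8) divides it; the quotient is 8m² − 46m + 65.
The remaining quadratic factors as (2m − 5)(4m − 13).

(2m − 5)(4m − 13)(7m − 8)(m − 11)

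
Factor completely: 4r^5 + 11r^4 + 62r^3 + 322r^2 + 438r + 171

By the rational root theorem, r = -1 is a root, so (r + 1) divides it; the quotient is 4r^4 + 7r^3 + 55r^2 + 267r + 171.
Next, r = -3/4 is a root, so (4r + 3) is a factor; dividing leaves r^3 + r^2 + 13r + 57.
Next, r = -3 is a root, so (r + 3) is a factor; dividing leaves r^2 - 2r + 19.
The quadratic r^2 - 2r + 19 has discriminant -72 < 0 and is irreducible over ℤ.

(4r + 3)(r + 1)(r + 3)(r^2 - 2r + 19)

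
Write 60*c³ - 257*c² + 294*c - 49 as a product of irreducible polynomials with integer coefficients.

Among the possible rational roots, c = 7/4 is a root, so (4*c - 7) is a factor; dividing leaves 15*c² - 38*c + 7.
The remaining quadratic factors as (5*c - 1)(3*c - 7).

(3*c - 7)*(4*c - 7)*(5*c - 1)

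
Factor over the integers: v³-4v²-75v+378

(v+9)(v-6)(v-7)

By the rational root theorem, v = -9 is a root, so (v+9) is a factor; dividing leaves v²-13v+42.
The remaining quadratic factors as (v-6)(v-7).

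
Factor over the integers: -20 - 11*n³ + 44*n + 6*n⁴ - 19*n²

By the rational root theorem, n = 5/6 is a root, giving the factor (6*n - 5) and quotient n³ - n² - 4*n + 4.
Continuing, n = 2 is a root, so (n - 2) is a factor; dividing leaves n² + n - 2.
The remaining quadratic factors as (n - 1)(n + 2).

(6*n - 5)*(n + 2)*(n - 1)*(n - 2)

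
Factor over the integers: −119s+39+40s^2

(5s−13)(8s−3)

Need a pair with product 40·39 = 1560 and sum −119: that's −104 and −15.
Split the middle term: 40s^2−104s − 15s+39 = 8s(5s−13) − 3(5s−13).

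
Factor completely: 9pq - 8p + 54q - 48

Group as (9pq - 8p) + (54q - 48) = p(9q - 8) + 6(9q - 8).
Both groups share the factor (9q - 8).

(9q - 8)(p + 6)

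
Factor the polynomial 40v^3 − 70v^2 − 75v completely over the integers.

Pull out the common factor 5v, then factor the remaining trinomial.

5v(2v − 5)(4v + 3)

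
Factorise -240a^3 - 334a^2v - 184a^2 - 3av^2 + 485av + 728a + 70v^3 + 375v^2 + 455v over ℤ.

Group: 8a(-30a^2 - 23av - 23a + 14v^2 + 75v + 91) + 5v(-30a^2 - 23av - 23a + 14v^2 + 75v + 91); both groups contain (-30a^2 - 23av - 23a + 14v^2 + 75v + 91), so (8a + 5v) is a factor with cofactor -30a^2 - 23av - 23a + 14v^2 + 75v + 91.
The cofactor groups again: -30a^2 - 23av - 23a + 14v^2 + 75v + 91 = -5a(6a + 7v + 13) + (2v + 7)(6a + 7v + 13); both groups contain (6a + 7v + 13), giving -(5a - 2v - 7)(6a + 7v + 13).

-(5a - 2v - 7)(6a + 7v + 13)(8a + 5v)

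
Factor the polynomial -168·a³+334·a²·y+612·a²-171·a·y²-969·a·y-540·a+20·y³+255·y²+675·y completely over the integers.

Group: 4·a·(-42·a²+31·a·y+153·a-4·y²-51·y-135) - 5·y·(-42·a²+31·a·y+153·a-4·y²-51·y-135); both groups contain (-42·a²+31·a·y+153·a-4·y²-51·y-135), so (4·a-5·y) is a factor with cofactor -42·a²+31·a·y+153·a-4·y²-51·y-135.
The cofactor groups again: -42·a²+31·a·y+153·a-4·y²-51·y-135 = -7·a·(6·a-y-9) + (4·y+15)·(6·a-y-9); both groups contain (6·a-y-9), giving -(7·a-4·y-15)·(6·a-y-9).

-(4·a-5·y)·(6·a-y-9)·(7·a-4·y-15)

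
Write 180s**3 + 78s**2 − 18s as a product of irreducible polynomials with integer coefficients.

Pull out the common factor 6s, then factor the remaining trinomial.

6s(5s + 3)(6s − 1)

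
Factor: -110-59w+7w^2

Need a pair with product 7·(-110) = -770 and sum -59: that's -70 and 11.
Split the middle term: 7w^2-70w + 11w-110 = 7w(w-10) + 11(w-10).

(7w+11)(w-10)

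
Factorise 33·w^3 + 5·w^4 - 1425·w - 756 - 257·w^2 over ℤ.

(5·w + 3)·(w + 4)·(w + 9)·(w - 7)

Testing divisors of the constant over divisors of the leading coefficient, w = 7 is a root, so (w - 7) divides it; the quotient is 5·w^3 + 68·w^2 + 219·w + 108.
Continuing, w = -9 is a root, so (w + 9) divides it; the quotient is 5·w^2 + 23·w + 12.
The remaining quadratic factors as (w + 4)(5·w + 3).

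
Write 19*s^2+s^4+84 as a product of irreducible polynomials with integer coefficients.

Substitute u = s^2 to get a quadratic in u, then factor.
s^2+12 is irreducible over ℤ (always positive, so no real roots).
s^2+7 is irreducible over ℤ (always positive, so no real roots).

(s^2+12)*(s^2+7)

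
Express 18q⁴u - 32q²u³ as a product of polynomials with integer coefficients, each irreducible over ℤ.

Pull out the common factor 2q²u; 9q² - 16u² is a difference of squares.

2q²u(3q + 4u)(3q - 4u)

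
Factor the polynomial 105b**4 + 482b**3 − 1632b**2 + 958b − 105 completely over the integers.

(3b − 5)(5b − 3)(7b − 1)(b + 7)

Testing divisors of the constant over divisors of the leading coefficient, b = −7 is a root, so (b + 7) divides it; the quotient is 105b**3 − 253b**2 + 139b − 15.
Next, b = 3/5 is a root, giving the factor (5b − 3) and quotient 21b**2 − 38b + 5.
The remaining quadratic factors as (3b − 5)(7b − 1).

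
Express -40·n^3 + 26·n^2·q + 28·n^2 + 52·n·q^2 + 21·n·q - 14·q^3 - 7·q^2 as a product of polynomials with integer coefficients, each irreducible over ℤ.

Group: 4·n·(-10·n^2 + 4·n·q + 7·n + 14·q^2 + 7·q) - q·(-10·n^2 + 4·n·q + 7·n + 14·q^2 + 7·q); both groups contain (-10·n^2 + 4·n·q + 7·n + 14·q^2 + 7·q), so (4·n - q) is a factor with cofactor -10·n^2 + 4·n·q + 7·n + 14·q^2 + 7·q.
The cofactor groups again: -10·n^2 + 4·n·q + 7·n + 14·q^2 + 7·q = -n·(10·n - 14·q - 7) - q·(10·n - 14·q - 7); both groups contain (10·n - 14·q - 7), giving -(n + q)·(10·n - 14·q - 7).

-(10·n - 14·q - 7)·(4·n - q)·(n + q)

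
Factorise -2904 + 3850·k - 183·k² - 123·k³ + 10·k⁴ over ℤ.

By the rational root theorem, k = -11/2 is a root, so (2·k + 11) is a factor; dividing leaves 5·k³ - 89·k² + 398·k - 264.
Then k = 6 is a root, giving the factor (k - 6) and quotient 5·k² - 59·k + 44.
The remaining quadratic factors as (k - 11)(5·k - 4).

(2·k + 11)·(5·k - 4)·(k - 11)·(k - 6)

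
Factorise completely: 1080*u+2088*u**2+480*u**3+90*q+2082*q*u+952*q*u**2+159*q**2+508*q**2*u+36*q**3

(4*q+4*u+15)*(9*q+10*u+6)*(q+12*u)

Group: 9*q*(4*q**2+52*q*u+15*q+48*u**2+180*u) + (10*u+6)*(4*q**2+52*q*u+15*q+48*u**2+180*u); both groups contain (4*q**2+52*q*u+15*q+48*u**2+180*u), so (9*q+10*u+6) is a factor with cofactor 4*q**2+52*q*u+15*q+48*u**2+180*u.
The cofactor groups again: 4*q**2+52*q*u+15*q+48*u**2+180*u = q*(4*q+4*u+15) + 12*u*(4*q+4*u+15); both groups contain (4*q+4*u+15), giving (q+12*u)*(4*q+4*u+15).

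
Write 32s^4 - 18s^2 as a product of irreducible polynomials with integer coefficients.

2s^2(4s + 3)(4s - 3)

Every term has a factor of 2s^2. Then 16s^2 - 9 = (4s)² − (3)².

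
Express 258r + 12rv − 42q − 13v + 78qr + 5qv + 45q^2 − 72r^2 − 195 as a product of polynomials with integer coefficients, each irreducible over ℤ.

Group: 5q(9q − 6r + v + 15) + (12r − 13)(9q − 6r + v + 15); both groups contain (9q − 6r + v + 15).

(5q + 12r − 13)(9q − 6r + v + 15)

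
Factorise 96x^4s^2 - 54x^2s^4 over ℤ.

6s^2x^2(4x - 3s)(4x + 3s)

Pull out the common factor 6x^2s^2; 16x^2 - 9s^2 is a difference of squares.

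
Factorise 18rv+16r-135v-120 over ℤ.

(2r-15)(9v+8)

Group as (18rv+16r) + (-135v-120) = 2r(9v+8) - 15(9v+8).
Both groups share the factor (9v+8).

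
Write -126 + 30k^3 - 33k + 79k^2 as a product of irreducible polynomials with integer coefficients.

By the rational root theorem, k = -7/3 is a root, so (3k + 7) divides it; the quotient is 10k^2 + 3k - 18.
The remaining quadratic factors as (2k + 3)(5k - 6).

(2k + 3)(3k + 7)(5k - 6)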